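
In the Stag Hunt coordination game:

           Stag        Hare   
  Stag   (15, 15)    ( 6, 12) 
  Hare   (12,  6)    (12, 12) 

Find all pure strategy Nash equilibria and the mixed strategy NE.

Pure NE: (Stag, Stag) and (Hare, Hare); Mixed NE: p = 0.6667, q = 0.6667

Work:
Check pure NE:
(Stag, Stag): (15, 15) - no unilateral deviation beneficial
(Hare, Hare): (12, 12) - no unilateral deviation beneficial
Mixed NE: P1 plays Stag with p = 0.6667, P2 plays Stag with q = 0.6667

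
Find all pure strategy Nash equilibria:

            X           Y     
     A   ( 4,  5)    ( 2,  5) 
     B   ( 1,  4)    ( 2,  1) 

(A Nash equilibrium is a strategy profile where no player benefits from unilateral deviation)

Nash equilibrium: (A, X), (A, Y)

Work:
Best responses:
  P1 vs X: payoffs [4, 1] → best response A (payoff 4)
  P1 vs Y: payoffs [2, 2] → best response A/B (payoff 2)
  P2 vs A: payoffs [5, 5] → best response X/Y (payoff 5)
  P2 vs B: payoffs [4, 1] → best response X (payoff 4)
Mutual best responses: (A,X), (A,Y) → Nash equilibria.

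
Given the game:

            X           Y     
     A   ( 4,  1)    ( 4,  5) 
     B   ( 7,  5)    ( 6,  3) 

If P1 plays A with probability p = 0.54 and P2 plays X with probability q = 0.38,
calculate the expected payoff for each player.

E[P1] = 5.0948, E[P2] = 3.6088

Work:
E[P1] = p·q·π₁(A,X) + p·(1-q)·π₁(A,Y) + (1-p)·q·π₁(B,X) + (1-p)·(1-q)·π₁(B,Y)
= 0.54·0.38·4 + 0.54·0.62·4 + 0.46·0.38·7 + 0.46·0.62·6
= 5.0948

E[P2] = 3.6088 (similar calculation)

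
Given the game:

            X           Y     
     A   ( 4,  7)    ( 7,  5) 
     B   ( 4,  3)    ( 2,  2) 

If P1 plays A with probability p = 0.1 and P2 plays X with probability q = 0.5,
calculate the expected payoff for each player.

E[P1] = 3.25, E[P2] = 2.85

Work:
E[P1] = p·q·π₁(A,X) + p·(1-q)·π₁(A,Y) + (1-p)·q·π₁(B,X) + (1-p)·(1-q)·π₁(B,Y)
= 0.1·0.5·4 + 0.1·0.5·7 + 0.9·0.5·4 + 0.9·0.5·2
= 3.25

E[P2] = 2.85 (similar calculation)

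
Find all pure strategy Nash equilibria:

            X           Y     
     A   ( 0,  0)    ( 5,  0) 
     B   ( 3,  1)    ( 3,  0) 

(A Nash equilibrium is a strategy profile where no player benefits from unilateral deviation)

Nash equilibrium: (A, Y), (B, X)

Work:
Best responses:
  P1 vs X: payoffs [0, 3] → best response B (payoff 3)
  P1 vs Y: payoffs [5, 3] → best response A (payoff 5)
  P2 vs A: payoffs [0, 0] → best response X/Y (payoff 0)
  P2 vs B: payoffs [1, 0] → best response X (payoff 1)
Mutual best responses: (A,Y), (B,X) → Nash equilibria.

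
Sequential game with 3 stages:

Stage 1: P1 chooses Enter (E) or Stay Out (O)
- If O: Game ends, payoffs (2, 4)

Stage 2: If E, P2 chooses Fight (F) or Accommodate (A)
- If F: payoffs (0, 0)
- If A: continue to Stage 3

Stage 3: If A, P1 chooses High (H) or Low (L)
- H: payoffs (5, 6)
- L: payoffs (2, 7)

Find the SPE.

SPE: (E, A, H); Outcome (5, 6)

Work:
Stage 3: P1 chooses H (5 vs 2)
Stage 2: P2: F->0, A->6 (anticipating H). Choose A
Stage 1: P1: O->2, E->5 (anticipating A, H). Choose E
SPE path: E -> A -> H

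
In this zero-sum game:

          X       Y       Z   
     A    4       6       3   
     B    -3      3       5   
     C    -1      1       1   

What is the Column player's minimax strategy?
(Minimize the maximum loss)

Column should play X, value = 4

Work:
Column player minimizes Row's maximum payoff:
Column X: max payoff to Row = 4
Column Y: max payoff to Row = 6
Column Z: max payoff to Row = 5
Minimum is 4, achieved by column X.
Minimax strategy: X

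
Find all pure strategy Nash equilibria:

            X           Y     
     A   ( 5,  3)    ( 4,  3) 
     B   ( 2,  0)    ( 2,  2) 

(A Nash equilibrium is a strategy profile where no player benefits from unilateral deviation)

Nash equilibrium: (A, X), (A, Y)

Work:
Best responses:
  P1 vs X: payoffs [5, 2] → best response A (payoff 5)
  P1 vs Y: payoffs [4, 2] → best response A (payoff 4)
  P2 vs A: payoffs [3, 3] → best response X/Y (payoff 3)
  P2 vs B: payoffs [0, 2] → best response Y (payoff 2)
Mutual best responses: (A,X), (A,Y) → Nash equilibria.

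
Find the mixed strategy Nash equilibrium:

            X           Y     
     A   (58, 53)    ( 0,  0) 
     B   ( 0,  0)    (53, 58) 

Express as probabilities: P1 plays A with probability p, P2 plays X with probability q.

p = 0.5225, q = 0.4775

Work:
Find probabilities that make opponent indifferent:
P2 chooses q to make P1 indifferent between A and B
P1 chooses p to make P2 indifferent between X and Y
Mixed NE: P1 plays (A: 0.5225, B: 0.4775), P2 plays (X: 0.4775, Y: 0.5225)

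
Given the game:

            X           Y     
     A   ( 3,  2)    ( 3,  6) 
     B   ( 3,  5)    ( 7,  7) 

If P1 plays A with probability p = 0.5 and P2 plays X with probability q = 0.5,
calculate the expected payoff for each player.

E[P1] = 4.0, E[P2] = 5.0

Work:
E[P1] = p·q·π₁(A,X) + p·(1-q)·π₁(A,Y) + (1-p)·q·π₁(B,X) + (1-p)·(1-q)·π₁(B,Y)
= 0.5·0.5·3 + 0.5·0.5·3 + 0.5·0.5·3 + 0.5·0.5·7
= 4.0

E[P2] = 5.0 (similar calculation)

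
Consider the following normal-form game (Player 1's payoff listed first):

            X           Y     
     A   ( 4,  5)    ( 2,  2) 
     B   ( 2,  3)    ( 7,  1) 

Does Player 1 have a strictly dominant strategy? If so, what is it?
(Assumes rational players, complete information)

No strictly dominant strategy exists for Player 1

Work:
A strategy strictly dominates another if it gives a strictly higher payoff against every opponent action. Compare each pair of P1's strategies column-by-column:
  A vs B: [4 vs 2, 2 vs 7] → A does not strictly dominate B (column Y: 2 ≤ 7)
  B vs A: [2 vs 4, 7 vs 2] → B does not strictly dominate A (column X: 2 ≤ 4)
No single strategy strictly dominates all others → no strictly dominant strategy.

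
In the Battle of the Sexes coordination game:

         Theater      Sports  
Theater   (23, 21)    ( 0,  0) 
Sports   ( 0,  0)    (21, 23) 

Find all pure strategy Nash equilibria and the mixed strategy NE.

Pure NE: (Theater, Theater) and (Sports, Sports); Mixed NE: p = 0.5227, q = 0.4773

Work:
Check pure NE:
(Theater, Theater): (23, 21) - no unilateral deviation beneficial
(Sports, Sports): (21, 23) - no unilateral deviation beneficial
Mixed NE: P1 plays Theater with p = 0.5227, P2 plays Theater with q = 0.4773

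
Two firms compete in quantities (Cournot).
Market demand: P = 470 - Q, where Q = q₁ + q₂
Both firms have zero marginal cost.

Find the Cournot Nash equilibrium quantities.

q₁* = q₂* = 156.67; P* = 156.67

Work:
Profit: π_i = P·q_i = (a - q_i - q_j)·q_i
FOC: ∂π_i/∂q_i = a - 2q_i - q_j = 0
Reaction function: q_i = (470 - q_j)/2
Symmetry: q* = 470/3 = 156.67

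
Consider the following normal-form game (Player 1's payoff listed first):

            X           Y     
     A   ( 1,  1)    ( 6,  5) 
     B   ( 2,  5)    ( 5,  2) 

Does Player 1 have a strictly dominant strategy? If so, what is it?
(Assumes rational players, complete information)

No strictly dominant strategy exists for Player 1

Work:
A strategy strictly dominates another if it gives a strictly higher payoff against every opponent action. Compare each pair of P1's strategies column-by-column:
  A vs B: [1 vs 2, 6 vs 5] → A does not strictly dominate B (column X: 1 ≤ 2)
  B vs A: [2 vs 1, 5 vs 6] → B does not strictly dominate A (column Y: 5 ≤ 6)
No single strategy strictly dominates all others → no strictly dominant strategy.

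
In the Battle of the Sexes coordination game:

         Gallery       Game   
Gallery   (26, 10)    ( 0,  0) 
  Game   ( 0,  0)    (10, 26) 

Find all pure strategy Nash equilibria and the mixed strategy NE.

Pure NE: (Gallery, Gallery) and (Game, Game); Mixed NE: p = 0.7222, q = 0.2778

Work:
Check pure NE:
(Gallery, Gallery): (26, 10) - no unilateral deviation beneficial
(Game, Game): (10, 26) - no unilateral deviation beneficial
Mixed NE: P1 plays Gallery with p = 0.7222, P2 plays Gallery with q = 0.2778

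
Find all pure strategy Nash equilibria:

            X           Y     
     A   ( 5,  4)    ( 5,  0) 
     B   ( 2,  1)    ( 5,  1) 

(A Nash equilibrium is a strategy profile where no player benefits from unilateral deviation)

Nash equilibrium: (A, X), (B, Y)

Work:
Best responses:
  P1 vs X: payoffs [5, 2] → best response A (payoff 5)
  P1 vs Y: payoffs [5, 5] → best response A/B (payoff 5)
  P2 vs A: payoffs [4, 0] → best response X (payoff 4)
  P2 vs B: payoffs [1, 1] → best response X/Y (payoff 1)
Mutual best responses: (A,X), (B,Y) → Nash equilibria.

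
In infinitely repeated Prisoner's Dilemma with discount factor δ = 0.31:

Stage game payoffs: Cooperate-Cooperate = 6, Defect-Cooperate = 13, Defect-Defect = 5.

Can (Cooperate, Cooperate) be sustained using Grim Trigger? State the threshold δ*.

δ* = 0.875; since δ = 0.31 < 0.875, cooperation cannot be sustained

Work:
For Grim Trigger:
Cooperate forever: 6/(1-δ)
Defect then punished: 13 + 5·δ/(1-δ)
Need: 6/(1-δ) ≥ 13 + 5·δ/(1-δ)
Solving: δ ≥ (T-R)/(T-P) = (13-6)/(13-5) = 0.875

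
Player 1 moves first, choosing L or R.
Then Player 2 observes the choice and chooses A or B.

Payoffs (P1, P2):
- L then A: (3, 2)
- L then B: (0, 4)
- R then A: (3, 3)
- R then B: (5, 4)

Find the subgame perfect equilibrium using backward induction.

P1 plays R, P2 plays B after L and B after R; Payoff (5, 4)

Work:
Backward induction:
After L: P2 chooses B → P1 gets 0
After R: P2 chooses B → P1 gets 5
P1 chooses R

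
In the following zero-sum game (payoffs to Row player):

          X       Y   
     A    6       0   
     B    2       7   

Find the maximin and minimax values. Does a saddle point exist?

Maximin = 2, Minimax = 6, Saddle: False

Work:
Row minimums: [0, 2] → maximin = 2
Column maximums: [6, 7] → minimax = 6
No saddle point (maximin ≠ minimax). Mixed strategy needed.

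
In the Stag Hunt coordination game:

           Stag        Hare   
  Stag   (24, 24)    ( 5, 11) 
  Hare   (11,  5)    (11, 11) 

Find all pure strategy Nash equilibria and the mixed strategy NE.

Pure NE: (Stag, Stag) and (Hare, Hare); Mixed NE: p = 0.3158, q = 0.3158

Work:
Check pure NE:
(Stag, Stag): (24, 24) - no unilateral deviation beneficial
(Hare, Hare): (11, 11) - no unilateral deviation beneficial
Mixed NE: P1 plays Stag with p = 0.3158, P2 plays Stag with q = 0.3158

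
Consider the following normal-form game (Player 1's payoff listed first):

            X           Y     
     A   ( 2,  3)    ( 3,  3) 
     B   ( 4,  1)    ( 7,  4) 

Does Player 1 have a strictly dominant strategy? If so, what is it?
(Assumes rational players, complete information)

Yes, Player 1's strictly dominant strategy is B

Work:
A strategy strictly dominates another if it gives a strictly higher payoff against every opponent action. Compare each pair of P1's strategies column-by-column:
  A vs B: [2 vs 4, 3 vs 7] → A does not strictly dominate B (column X: 2 ≤ 4)
  B vs A: [4 vs 2, 7 vs 3] → B strictly dominates A
B strictly dominates every other strategy → strictly dominant.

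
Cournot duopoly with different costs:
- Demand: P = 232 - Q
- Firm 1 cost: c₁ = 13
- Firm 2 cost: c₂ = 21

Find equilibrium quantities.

q₁* = 75.67, q₂* = 67.67

Work:
Reaction: q₁ = (232 - 13 - q₂)/2
Reaction: q₂ = (232 - 21 - q₁)/2
Solve simultaneously:
q₁* = (232 - 2×13 + 21)/3 = 75.67
q₂* = (232 - 2×21 + 13)/3 = 67.67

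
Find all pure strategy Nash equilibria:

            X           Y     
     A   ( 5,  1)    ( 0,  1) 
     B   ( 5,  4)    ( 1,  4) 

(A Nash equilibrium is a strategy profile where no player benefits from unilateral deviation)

Nash equilibrium: (A, X), (B, X), (B, Y)

Work:
Best responses:
  P1 vs X: payoffs [5, 5] → best response A/B (payoff 5)
  P1 vs Y: payoffs [0, 1] → best response B (payoff 1)
  P2 vs A: payoffs [1, 1] → best response X/Y (payoff 1)
  P2 vs B: payoffs [4, 4] → best response X/Y (payoff 4)
Mutual best responses: (A,X), (B,X), (B,Y) → Nash equilibria.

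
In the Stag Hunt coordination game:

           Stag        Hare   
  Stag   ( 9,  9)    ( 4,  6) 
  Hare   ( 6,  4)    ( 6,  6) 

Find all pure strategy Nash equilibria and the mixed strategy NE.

Pure NE: (Stag, Stag) and (Hare, Hare); Mixed NE: p = 0.4, q = 0.4

Work:
Check pure NE:
(Stag, Stag): (9, 9) - no unilateral deviation beneficial
(Hare, Hare): (6, 6) - no unilateral deviation beneficial
Mixed NE: P1 plays Stag with p = 0.4, P2 plays Stag with q = 0.4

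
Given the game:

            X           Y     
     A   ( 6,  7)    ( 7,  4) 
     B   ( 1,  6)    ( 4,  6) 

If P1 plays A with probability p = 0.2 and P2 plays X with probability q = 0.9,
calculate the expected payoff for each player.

E[P1] = 2.26, E[P2] = 6.14

Work:
E[P1] = p·q·π₁(A,X) + p·(1-q)·π₁(A,Y) + (1-p)·q·π₁(B,X) + (1-p)·(1-q)·π₁(B,Y)
= 0.2·0.9·6 + 0.2·0.1·7 + 0.8·0.9·1 + 0.8·0.1·4
= 2.26

E[P2] = 6.14 (similar calculation)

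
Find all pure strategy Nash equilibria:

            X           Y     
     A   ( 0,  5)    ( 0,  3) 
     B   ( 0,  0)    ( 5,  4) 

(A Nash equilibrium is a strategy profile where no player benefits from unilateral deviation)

Nash equilibrium: (A, X), (B, Y)

Work:
Best responses:
  P1 vs X: payoffs [0, 0] → best response A/B (payoff 0)
  P1 vs Y: payoffs [0, 5] → best response B (payoff 5)
  P2 vs A: payoffs [5, 3] → best response X (payoff 5)
  P2 vs B: payoffs [0, 4] → best response Y (payoff 4)
Mutual best responses: (A,X), (B,Y) → Nash equilibria.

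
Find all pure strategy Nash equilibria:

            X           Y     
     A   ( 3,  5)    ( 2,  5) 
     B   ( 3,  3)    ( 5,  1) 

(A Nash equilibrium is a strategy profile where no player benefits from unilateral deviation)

Nash equilibrium: (A, X), (B, X)

Work:
Best responses:
  P1 vs X: payoffs [3, 3] → best response A/B (payoff 3)
  P1 vs Y: payoffs [2, 5] → best response B (payoff 5)
  P2 vs A: payoffs [5, 5] → best response X/Y (payoff 5)
  P2 vs B: payoffs [3, 1] → best response X (payoff 3)
Mutual best responses: (A,X), (B,X) → Nash equilibria.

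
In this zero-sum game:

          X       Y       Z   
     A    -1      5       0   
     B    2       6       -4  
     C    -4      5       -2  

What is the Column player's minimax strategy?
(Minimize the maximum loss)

Column should play Z, value = 0

Work:
Column player minimizes Row's maximum payoff:
Column X: max payoff to Row = 2
Column Y: max payoff to Row = 6
Column Z: max payoff to Row = 0
Minimum is 0, achieved by column Z.
Minimax strategy: Z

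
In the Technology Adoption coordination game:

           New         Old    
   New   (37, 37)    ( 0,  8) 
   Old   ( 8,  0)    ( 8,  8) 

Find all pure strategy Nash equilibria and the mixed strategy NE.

Pure NE: (New, New) and (Old, Old); Mixed NE: p = 0.2162, q = 0.2162

Work:
Check pure NE:
(New, New): (37, 37) - no unilateral deviation beneficial
(Old, Old): (8, 8) - no unilateral deviation beneficial
Mixed NE: P1 plays New with p = 0.2162, P2 plays New with q = 0.2162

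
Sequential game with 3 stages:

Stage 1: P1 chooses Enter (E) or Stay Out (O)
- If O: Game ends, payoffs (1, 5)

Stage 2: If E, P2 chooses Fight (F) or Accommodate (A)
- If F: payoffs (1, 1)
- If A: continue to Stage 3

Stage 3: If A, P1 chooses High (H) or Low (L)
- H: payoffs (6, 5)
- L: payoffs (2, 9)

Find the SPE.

SPE: (E, A, H); Outcome (6, 5)

Work:
Stage 3: P1 chooses H (6 vs 2)
Stage 2: P2: F->1, A->5 (anticipating H). Choose A
Stage 1: P1: O->1, E->6 (anticipating A, H). Choose E
SPE path: E -> A -> H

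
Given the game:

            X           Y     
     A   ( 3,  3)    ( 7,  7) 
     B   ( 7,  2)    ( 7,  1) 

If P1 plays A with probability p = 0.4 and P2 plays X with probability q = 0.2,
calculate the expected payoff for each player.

E[P1] = 6.68, E[P2] = 3.2

Work:
E[P1] = p·q·π₁(A,X) + p·(1-q)·π₁(A,Y) + (1-p)·q·π₁(B,X) + (1-p)·(1-q)·π₁(B,Y)
= 0.4·0.2·3 + 0.4·0.8·7 + 0.6·0.2·7 + 0.6·0.8·7
= 6.68

E[P2] = 3.2 (similar calculation)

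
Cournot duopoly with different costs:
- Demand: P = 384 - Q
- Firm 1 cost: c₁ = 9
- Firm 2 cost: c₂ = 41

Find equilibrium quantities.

q₁* = 135.67, q₂* = 103.67

Work:
Reaction: q₁ = (384 - 9 - q₂)/2
Reaction: q₂ = (384 - 41 - q₁)/2
Solve simultaneously:
q₁* = (384 - 2×9 + 41)/3 = 135.67
q₂* = (384 - 2×41 + 9)/3 = 103.67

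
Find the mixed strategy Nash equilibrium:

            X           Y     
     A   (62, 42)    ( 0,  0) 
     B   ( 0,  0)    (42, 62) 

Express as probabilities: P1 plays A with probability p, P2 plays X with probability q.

p = 0.5962, q = 0.4038

Work:
Find probabilities that make opponent indifferent:
P2 chooses q to make P1 indifferent between A and B
P1 chooses p to make P2 indifferent between X and Y
Mixed NE: P1 plays (A: 0.5962, B: 0.4038), P2 plays (X: 0.4038, Y: 0.5962)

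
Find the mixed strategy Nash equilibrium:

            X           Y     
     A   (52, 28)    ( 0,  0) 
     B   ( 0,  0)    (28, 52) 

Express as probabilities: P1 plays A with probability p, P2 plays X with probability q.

p = 0.65, q = 0.35

Work:
Find probabilities that make opponent indifferent:
P2 chooses q to make P1 indifferent between A and B
P1 chooses p to make P2 indifferent between X and Y
Mixed NE: P1 plays (A: 0.65, B: 0.35), P2 plays (X: 0.35, Y: 0.65)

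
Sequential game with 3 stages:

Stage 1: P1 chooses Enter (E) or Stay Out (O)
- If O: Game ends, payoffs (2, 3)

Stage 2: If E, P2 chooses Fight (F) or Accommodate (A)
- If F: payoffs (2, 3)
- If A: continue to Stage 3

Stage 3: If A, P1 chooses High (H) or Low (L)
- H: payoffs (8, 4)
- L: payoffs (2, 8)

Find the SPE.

SPE: (E, A, H); Outcome (8, 4)

Work:
Stage 3: P1 chooses H (8 vs 2)
Stage 2: P2: F->3, A->4 (anticipating H). Choose A
Stage 1: P1: O->2, E->8 (anticipating A, H). Choose E
SPE path: E -> A -> H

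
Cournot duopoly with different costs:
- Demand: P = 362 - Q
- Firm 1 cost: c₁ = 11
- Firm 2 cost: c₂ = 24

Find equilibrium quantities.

q₁* = 121.33, q₂* = 108.33

Work:
Reaction: q₁ = (362 - 11 - q₂)/2
Reaction: q₂ = (362 - 24 - q₁)/2
Solve simultaneously:
q₁* = (362 - 2×11 + 24)/3 = 121.33
q₂* = (362 - 2×24 + 11)/3 = 108.33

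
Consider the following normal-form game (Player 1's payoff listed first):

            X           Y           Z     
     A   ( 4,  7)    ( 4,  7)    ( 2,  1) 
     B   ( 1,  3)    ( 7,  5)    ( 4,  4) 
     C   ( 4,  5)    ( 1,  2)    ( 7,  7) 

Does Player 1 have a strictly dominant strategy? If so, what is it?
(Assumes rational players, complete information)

No strictly dominant strategy exists for Player 1

Work:
A strategy strictly dominates another if it gives a strictly higher payoff against every opponent action. Compare each pair of P1's strategies column-by-column:
  A vs B: [4 vs 1, 4 vs 7, 2 vs 4] → A does not strictly dominate B (column Y: 4 ≤ 7)
  A vs C: [4 vs 4, 4 vs 1, 2 vs 7] → A does not strictly dominate C (column X: 4 ≤ 4)
  B vs A: [1 vs 4, 7 vs 4, 4 vs 2] → B does not strictly dominate A (column X: 1 ≤ 4)
  B vs C: [1 vs 4, 7 vs 1, 4 vs 7] → B does not strictly dominate C (column X: 1 ≤ 4)
  C vs A: [4 vs 4, 1 vs 4, 7 vs 2] → C does not strictly dominate A (column X: 4 ≤ 4)
  C vs B: [4 vs 1, 1 vs 7, 7 vs 4] → C does not strictly dominate B (column Y: 1 ≤ 7)
No single strategy strictly dominates all others → no strictly dominant strategy.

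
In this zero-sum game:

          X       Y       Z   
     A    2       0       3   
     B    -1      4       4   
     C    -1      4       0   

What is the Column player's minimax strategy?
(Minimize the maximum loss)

Column should play X, value = 2

Work:
Column player minimizes Row's maximum payoff:
Column X: max payoff to Row = 2
Column Y: max payoff to Row = 4
Column Z: max payoff to Row = 4
Minimum is 2, achieved by column X.
Minimax strategy: X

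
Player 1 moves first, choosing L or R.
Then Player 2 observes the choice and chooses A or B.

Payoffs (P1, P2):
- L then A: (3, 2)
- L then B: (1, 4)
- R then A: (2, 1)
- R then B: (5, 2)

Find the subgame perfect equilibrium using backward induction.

P1 plays R, P2 plays B after L and B after R; Payoff (5, 2)

Work:
Backward induction:
After L: P2 chooses B → P1 gets 1
After R: P2 chooses B → P1 gets 5
P1 chooses R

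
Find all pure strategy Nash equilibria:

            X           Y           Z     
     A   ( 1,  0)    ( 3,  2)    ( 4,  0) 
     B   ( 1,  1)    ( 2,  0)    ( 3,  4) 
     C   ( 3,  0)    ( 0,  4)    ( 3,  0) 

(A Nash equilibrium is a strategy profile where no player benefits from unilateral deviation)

Nash equilibrium: (A, Y)

Work:
Best responses:
  P1 vs X: payoffs [1, 1, 3] → best response C (payoff 3)
  P1 vs Y: payoffs [3, 2, 0] → best response A (payoff 3)
  P1 vs Z: payoffs [4, 3, 3] → best response A (payoff 4)
  P2 vs A: payoffs [0, 2, 0] → best response Y (payoff 2)
  P2 vs B: payoffs [1, 0, 4] → best response Z (payoff 4)
  P2 vs C: payoffs [0, 4, 0] → best response Y (payoff 4)
Mutual best responses: (A,Y) → Nash equilibria.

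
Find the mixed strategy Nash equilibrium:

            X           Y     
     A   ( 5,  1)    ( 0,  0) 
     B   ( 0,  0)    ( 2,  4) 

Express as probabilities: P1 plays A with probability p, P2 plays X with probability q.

p = 0.8, q = 0.2857

Work:
Find probabilities that make opponent indifferent:
P2 chooses q to make P1 indifferent between A and B
P1 chooses p to make P2 indifferent between X and Y
Mixed NE: P1 plays (A: 0.8, B: 0.2), P2 plays (X: 0.2857, Y: 0.7143)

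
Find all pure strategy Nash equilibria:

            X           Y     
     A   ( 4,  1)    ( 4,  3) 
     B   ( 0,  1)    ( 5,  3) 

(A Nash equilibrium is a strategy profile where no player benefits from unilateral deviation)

Nash equilibrium: (B, Y)

Work:
Best responses:
  P1 vs X: payoffs [4, 0] → best response A (payoff 4)
  P1 vs Y: payoffs [4, 5] → best response B (payoff 5)
  P2 vs A: payoffs [1, 3] → best response Y (payoff 3)
  P2 vs B: payoffs [1, 3] → best response Y (payoff 3)
Mutual best responses: (B,Y) → Nash equilibria.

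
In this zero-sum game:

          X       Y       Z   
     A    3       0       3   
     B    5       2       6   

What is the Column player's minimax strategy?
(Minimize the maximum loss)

Column should play Y, value = 2

Work:
Column player minimizes Row's maximum payoff:
Column X: max payoff to Row = 5
Column Y: max payoff to Row = 2
Column Z: max payoff to Row = 6
Minimum is 2, achieved by column Y.
Minimax strategy: Y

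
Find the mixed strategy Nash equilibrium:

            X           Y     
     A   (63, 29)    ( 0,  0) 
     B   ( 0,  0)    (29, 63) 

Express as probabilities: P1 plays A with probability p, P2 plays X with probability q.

p = 0.6848, q = 0.3152

Work:
Find probabilities that make opponent indifferent:
P2 chooses q to make P1 indifferent between A and B
P1 chooses p to make P2 indifferent between X and Y
Mixed NE: P1 plays (A: 0.6848, B: 0.3152), P2 plays (X: 0.3152, Y: 0.6848)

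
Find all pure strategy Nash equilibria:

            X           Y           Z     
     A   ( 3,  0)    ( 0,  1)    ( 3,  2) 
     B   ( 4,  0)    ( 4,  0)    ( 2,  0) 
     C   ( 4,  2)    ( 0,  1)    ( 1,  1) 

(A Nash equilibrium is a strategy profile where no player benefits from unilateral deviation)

Nash equilibrium: (A, Z), (B, X), (B, Y), (C, X)

Work:
Best responses:
  P1 vs X: payoffs [3, 4, 4] → best response B/C (payoff 4)
  P1 vs Y: payoffs [0, 4, 0] → best response B (payoff 4)
  P1 vs Z: payoffs [3, 2, 1] → best response A (payoff 3)
  P2 vs A: payoffs [0, 1, 2] → best response Z (payoff 2)
  P2 vs B: payoffs [0, 0, 0] → best response X/Y/Z (payoff 0)
  P2 vs C: payoffs [2, 1, 1] → best response X (payoff 2)
Mutual best responses: (A,Z), (B,X), (B,Y), (C,X) → Nash equilibria.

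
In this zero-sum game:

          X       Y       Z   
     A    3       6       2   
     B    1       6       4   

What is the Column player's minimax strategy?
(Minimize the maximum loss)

Column should play X, value = 3

Work:
Column player minimizes Row's maximum payoff:
Column X: max payoff to Row = 3
Column Y: max payoff to Row = 6
Column Z: max payoff to Row = 4
Minimum is 3, achieved by column X.
Minimax strategy: X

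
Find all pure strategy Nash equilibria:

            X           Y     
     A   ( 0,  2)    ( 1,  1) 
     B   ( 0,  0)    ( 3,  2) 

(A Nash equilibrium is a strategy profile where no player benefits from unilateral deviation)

Nash equilibrium: (A, X), (B, Y)

Work:
Best responses:
  P1 vs X: payoffs [0, 0] → best response A/B (payoff 0)
  P1 vs Y: payoffs [1, 3] → best response B (payoff 3)
  P2 vs A: payoffs [2, 1] → best response X (payoff 2)
  P2 vs B: payoffs [0, 2] → best response Y (payoff 2)
Mutual best responses: (A,X), (B,Y) → Nash equilibria.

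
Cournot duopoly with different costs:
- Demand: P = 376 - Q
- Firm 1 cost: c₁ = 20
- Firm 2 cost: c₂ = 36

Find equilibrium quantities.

q₁* = 124.0, q₂* = 108.0

Work:
Reaction: q₁ = (376 - 20 - q₂)/2
Reaction: q₂ = (376 - 36 - q₁)/2
Solve simultaneously:
q₁* = (376 - 2×20 + 36)/3 = 124.0
q₂* = (376 - 2×36 + 20)/3 = 108.0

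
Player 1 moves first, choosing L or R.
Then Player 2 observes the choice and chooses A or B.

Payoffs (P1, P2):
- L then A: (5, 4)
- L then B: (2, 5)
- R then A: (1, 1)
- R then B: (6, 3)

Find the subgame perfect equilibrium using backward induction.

P1 plays R, P2 plays B after L and B after R; Payoff (6, 3)

Work:
Backward induction:
After L: P2 chooses B → P1 gets 2
After R: P2 chooses B → P1 gets 6
P1 chooses R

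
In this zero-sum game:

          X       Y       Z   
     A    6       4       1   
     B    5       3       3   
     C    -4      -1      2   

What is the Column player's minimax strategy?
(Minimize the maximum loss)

Column should play Z, value = 3

Work:
Column player minimizes Row's maximum payoff:
Column X: max payoff to Row = 6
Column Y: max payoff to Row = 4
Column Z: max payoff to Row = 3
Minimum is 3, achieved by column Z.
Minimax strategy: Z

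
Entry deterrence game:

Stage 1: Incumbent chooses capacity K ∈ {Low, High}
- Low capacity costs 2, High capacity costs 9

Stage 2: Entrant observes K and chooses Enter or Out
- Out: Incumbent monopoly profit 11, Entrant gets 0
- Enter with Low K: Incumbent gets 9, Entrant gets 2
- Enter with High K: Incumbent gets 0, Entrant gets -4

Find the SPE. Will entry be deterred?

SPE: (Low, Enter|Low, Out|High); Entry not deterred. Incumbent net profit = 7, Entrant gets 2

Work:
After Low K: Entrant enters (2 > 0)
After High K: Entrant stays out (-4 < 0)
Incumbent: Low → 9−2=7, High → 11−9=2
Incumbent chooses Low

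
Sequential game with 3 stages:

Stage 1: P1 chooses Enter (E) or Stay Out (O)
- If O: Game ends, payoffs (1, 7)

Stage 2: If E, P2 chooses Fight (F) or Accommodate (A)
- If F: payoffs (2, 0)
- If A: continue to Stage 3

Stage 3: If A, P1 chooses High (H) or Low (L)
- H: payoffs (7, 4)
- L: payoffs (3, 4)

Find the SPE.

SPE: (E, A, H); Outcome (7, 4)

Work:
Stage 3: P1 chooses H (7 vs 3)
Stage 2: P2: F->0, A->4 (anticipating H). Choose A
Stage 1: P1: O->1, E->7 (anticipating A, H). Choose E
SPE path: E -> A -> H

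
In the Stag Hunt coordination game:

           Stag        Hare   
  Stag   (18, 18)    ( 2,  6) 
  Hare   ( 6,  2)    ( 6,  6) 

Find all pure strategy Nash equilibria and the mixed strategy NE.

Pure NE: (Stag, Stag) and (Hare, Hare); Mixed NE: p = 0.25, q = 0.25

Work:
Check pure NE:
(Stag, Stag): (18, 18) - no unilateral deviation beneficial
(Hare, Hare): (6, 6) - no unilateral deviation beneficial
Mixed NE: P1 plays Stag with p = 0.25, P2 plays Stag with q = 0.25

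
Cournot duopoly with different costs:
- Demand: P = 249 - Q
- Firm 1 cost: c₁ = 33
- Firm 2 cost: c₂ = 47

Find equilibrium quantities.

q₁* = 76.67, q₂* = 62.67

Work:
Reaction: q₁ = (249 - 33 - q₂)/2
Reaction: q₂ = (249 - 47 - q₁)/2
Solve simultaneously:
q₁* = (249 - 2×33 + 47)/3 = 76.67
q₂* = (249 - 2×47 + 33)/3 = 62.67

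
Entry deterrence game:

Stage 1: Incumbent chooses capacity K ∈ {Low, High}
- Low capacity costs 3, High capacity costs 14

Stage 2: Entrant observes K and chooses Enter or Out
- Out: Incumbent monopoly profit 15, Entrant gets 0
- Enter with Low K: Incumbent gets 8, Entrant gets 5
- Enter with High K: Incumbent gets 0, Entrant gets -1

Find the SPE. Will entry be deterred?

SPE: (Low, Enter|Low, Out|High); Entry not deterred. Incumbent net profit = 5, Entrant gets 5

Work:
After Low K: Entrant enters (5 > 0)
After High K: Entrant stays out (-1 < 0)
Incumbent: Low → 8−3=5, High → 15−14=1
Incumbent chooses Low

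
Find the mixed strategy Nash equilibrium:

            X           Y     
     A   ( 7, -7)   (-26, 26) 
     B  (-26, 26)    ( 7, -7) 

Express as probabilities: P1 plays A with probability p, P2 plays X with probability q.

p = 0.5, q = 0.5

Work:
Find probabilities that make opponent indifferent:
P2 chooses q to make P1 indifferent between A and B
P1 chooses p to make P2 indifferent between X and Y
Mixed NE: P1 plays (A: 0.5, B: 0.5), P2 plays (X: 0.5, Y: 0.5)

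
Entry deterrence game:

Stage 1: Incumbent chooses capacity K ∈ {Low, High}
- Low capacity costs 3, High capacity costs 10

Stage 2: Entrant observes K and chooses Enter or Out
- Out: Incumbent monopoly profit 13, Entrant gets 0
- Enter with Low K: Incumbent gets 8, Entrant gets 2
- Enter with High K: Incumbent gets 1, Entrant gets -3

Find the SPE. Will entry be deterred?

SPE: (Low, Enter|Low, Out|High); Entry not deterred. Incumbent net profit = 5, Entrant gets 2

Work:
After Low K: Entrant enters (2 > 0)
After High K: Entrant stays out (-3 < 0)
Incumbent: Low → 8−3=5, High → 13−10=3
Incumbent chooses Low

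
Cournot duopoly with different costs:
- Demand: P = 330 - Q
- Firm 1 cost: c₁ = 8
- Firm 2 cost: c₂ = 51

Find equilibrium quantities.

q₁* = 121.67, q₂* = 78.67

Work:
Reaction: q₁ = (330 - 8 - q₂)/2
Reaction: q₂ = (330 - 51 - q₁)/2
Solve simultaneously:
q₁* = (330 - 2×8 + 51)/3 = 121.67
q₂* = (330 - 2×51 + 8)/3 = 78.67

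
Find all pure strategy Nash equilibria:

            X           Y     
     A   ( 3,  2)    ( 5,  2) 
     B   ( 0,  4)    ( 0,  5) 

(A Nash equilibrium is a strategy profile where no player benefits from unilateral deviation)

Nash equilibrium: (A, X), (A, Y)

Work:
Best responses:
  P1 vs X: payoffs [3, 0] → best response A (payoff 3)
  P1 vs Y: payoffs [5, 0] → best response A (payoff 5)
  P2 vs A: payoffs [2, 2] → best response X/Y (payoff 2)
  P2 vs B: payoffs [4, 5] → best response Y (payoff 5)
Mutual best responses: (A,X), (A,Y) → Nash equilibria.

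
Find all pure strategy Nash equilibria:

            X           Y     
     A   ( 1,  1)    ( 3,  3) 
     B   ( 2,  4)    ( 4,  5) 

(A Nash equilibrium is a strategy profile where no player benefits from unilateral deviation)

Nash equilibrium: (B, Y)

Work:
Best responses:
  P1 vs X: payoffs [1, 2] → best response B (payoff 2)
  P1 vs Y: payoffs [3, 4] → best response B (payoff 4)
  P2 vs A: payoffs [1, 3] → best response Y (payoff 3)
  P2 vs B: payoffs [4, 5] → best response Y (payoff 5)
Mutual best responses: (B,Y) → Nash equilibria.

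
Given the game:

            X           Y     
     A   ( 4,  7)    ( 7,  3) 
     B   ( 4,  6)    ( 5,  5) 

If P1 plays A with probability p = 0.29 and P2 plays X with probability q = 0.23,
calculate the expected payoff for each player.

E[P1] = 5.2166, E[P2] = 4.8501

Work:
E[P1] = p·q·π₁(A,X) + p·(1-q)·π₁(A,Y) + (1-p)·q·π₁(B,X) + (1-p)·(1-q)·π₁(B,Y)
= 0.29·0.23·4 + 0.29·0.77·7 + 0.71·0.23·4 + 0.71·0.77·5
= 5.2166

E[P2] = 4.8501 (similar calculation)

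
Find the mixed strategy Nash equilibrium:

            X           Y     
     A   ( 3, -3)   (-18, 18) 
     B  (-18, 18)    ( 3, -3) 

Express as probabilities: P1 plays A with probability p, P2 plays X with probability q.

p = 0.5, q = 0.5

Work:
Find probabilities that make opponent indifferent:
P2 chooses q to make P1 indifferent between A and B
P1 chooses p to make P2 indifferent between X and Y
Mixed NE: P1 plays (A: 0.5, B: 0.5), P2 plays (X: 0.5, Y: 0.5)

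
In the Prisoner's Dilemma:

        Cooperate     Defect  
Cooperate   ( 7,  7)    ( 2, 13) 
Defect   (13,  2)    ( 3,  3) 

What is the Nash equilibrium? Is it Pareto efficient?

(Defect, Defect) is NE; not Pareto efficient

Work:
Defect dominates Cooperate for both players:
If P2 cooperates: Defect (13) > Cooperate (7)
If P2 defects: Defect (3) > Cooperate (2)
NE: (Defect, Defect) with payoff (3, 3)
But (Cooperate, Cooperate) = (7, 7) Pareto dominates (3, 3)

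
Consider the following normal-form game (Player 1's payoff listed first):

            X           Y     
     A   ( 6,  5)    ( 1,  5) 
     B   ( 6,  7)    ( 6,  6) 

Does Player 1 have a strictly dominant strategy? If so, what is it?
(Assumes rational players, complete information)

No strictly dominant strategy exists for Player 1

Work:
A strategy strictly dominates another if it gives a strictly higher payoff against every opponent action. Compare each pair of P1's strategies column-by-column:
  A vs B: [6 vs 6, 1 vs 6] → A does not strictly dominate B (column X: 6 ≤ 6)
  B vs A: [6 vs 6, 6 vs 1] → B does not strictly dominate A (column X: 6 ≤ 6)
No single strategy strictly dominates all others → no strictly dominant strategy.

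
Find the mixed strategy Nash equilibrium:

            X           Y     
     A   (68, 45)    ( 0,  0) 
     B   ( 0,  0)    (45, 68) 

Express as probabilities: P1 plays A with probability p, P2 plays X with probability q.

p = 0.6018, q = 0.3982

Work:
Find probabilities that make opponent indifferent:
P2 chooses q to make P1 indifferent between A and B
P1 chooses p to make P2 indifferent between X and Y
Mixed NE: P1 plays (A: 0.6018, B: 0.3982), P2 plays (X: 0.3982, Y: 0.6018)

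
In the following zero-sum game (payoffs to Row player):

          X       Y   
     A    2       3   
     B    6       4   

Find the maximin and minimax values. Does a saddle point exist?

Maximin = 4, Minimax = 4, Saddle: True

Work:
Row minimums: [2, 4] → maximin = 4
Column maximums: [6, 4] → minimax = 4
Saddle point exists! Game value = 4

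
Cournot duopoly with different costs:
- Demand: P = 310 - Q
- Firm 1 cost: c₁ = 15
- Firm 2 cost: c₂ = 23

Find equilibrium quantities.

q₁* = 101.0, q₂* = 93.0

Work:
Reaction: q₁ = (310 - 15 - q₂)/2
Reaction: q₂ = (310 - 23 - q₁)/2
Solve simultaneously:
q₁* = (310 - 2×15 + 23)/3 = 101.0
q₂* = (310 - 2×23 + 15)/3 = 93.0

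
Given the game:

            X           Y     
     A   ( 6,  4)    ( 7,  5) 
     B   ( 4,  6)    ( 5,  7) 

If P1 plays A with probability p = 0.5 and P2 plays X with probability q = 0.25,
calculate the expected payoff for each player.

E[P1] = 5.75, E[P2] = 5.75

Work:
E[P1] = p·q·π₁(A,X) + p·(1-q)·π₁(A,Y) + (1-p)·q·π₁(B,X) + (1-p)·(1-q)·π₁(B,Y)
= 0.5·0.25·6 + 0.5·0.75·7 + 0.5·0.25·4 + 0.5·0.75·5
= 5.75

E[P2] = 5.75 (similar calculation)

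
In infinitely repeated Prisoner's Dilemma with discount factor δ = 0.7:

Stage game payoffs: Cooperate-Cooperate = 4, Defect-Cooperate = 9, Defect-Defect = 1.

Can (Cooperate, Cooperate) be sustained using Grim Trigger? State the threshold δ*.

δ* = 0.625; since δ = 0.7 ≥ 0.625, cooperation can be sustained

Work:
For Grim Trigger:
Cooperate forever: 4/(1-δ)
Defect then punished: 9 + 1·δ/(1-δ)
Need: 4/(1-δ) ≥ 9 + 1·δ/(1-δ)
Solving: δ ≥ (T-R)/(T-P) = (9-4)/(9-1) = 0.625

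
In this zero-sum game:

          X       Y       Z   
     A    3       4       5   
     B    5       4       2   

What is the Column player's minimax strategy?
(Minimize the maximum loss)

Column should play Y, value = 4

Work:
Column player minimizes Row's maximum payoff:
Column X: max payoff to Row = 5
Column Y: max payoff to Row = 4
Column Z: max payoff to Row = 5
Minimum is 4, achieved by column Y.
Minimax strategy: Y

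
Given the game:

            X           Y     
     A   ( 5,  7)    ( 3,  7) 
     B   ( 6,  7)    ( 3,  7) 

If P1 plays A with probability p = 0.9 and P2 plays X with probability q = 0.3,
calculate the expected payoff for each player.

E[P1] = 3.63, E[P2] = 7.0

Work:
E[P1] = p·q·π₁(A,X) + p·(1-q)·π₁(A,Y) + (1-p)·q·π₁(B,X) + (1-p)·(1-q)·π₁(B,Y)
= 0.9·0.3·5 + 0.9·0.7·3 + 0.1·0.3·6 + 0.1·0.7·3
= 3.63

E[P2] = 7.0 (similar calculation)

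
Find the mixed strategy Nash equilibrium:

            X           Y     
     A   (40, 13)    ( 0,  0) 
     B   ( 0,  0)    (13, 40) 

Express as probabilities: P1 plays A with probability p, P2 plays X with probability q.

p = 0.7547, q = 0.2453

Work:
Find probabilities that make opponent indifferent:
P2 chooses q to make P1 indifferent between A and B
P1 chooses p to make P2 indifferent between X and Y
Mixed NE: P1 plays (A: 0.7547, B: 0.2453), P2 plays (X: 0.2453, Y: 0.7547)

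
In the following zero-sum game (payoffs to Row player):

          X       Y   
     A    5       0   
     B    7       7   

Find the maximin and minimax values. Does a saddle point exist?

Maximin = 7, Minimax = 7, Saddle: True

Work:
Row minimums: [0, 7] → maximin = 7
Column maximums: [7, 7] → minimax = 7
Saddle point exists! Game value = 7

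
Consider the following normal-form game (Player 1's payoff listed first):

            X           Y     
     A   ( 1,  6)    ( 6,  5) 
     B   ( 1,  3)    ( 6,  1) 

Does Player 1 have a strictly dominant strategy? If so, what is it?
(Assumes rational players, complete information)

No strictly dominant strategy exists for Player 1

Work:
A strategy strictly dominates another if it gives a strictly higher payoff against every opponent action. Compare each pair of P1's strategies column-by-column:
  A vs B: [1 vs 1, 6 vs 6] → A does not strictly dominate B (column X: 1 ≤ 1)
  B vs A: [1 vs 1, 6 vs 6] → B does not strictly dominate A (column X: 1 ≤ 1)
No single strategy strictly dominates all others → no strictly dominant strategy.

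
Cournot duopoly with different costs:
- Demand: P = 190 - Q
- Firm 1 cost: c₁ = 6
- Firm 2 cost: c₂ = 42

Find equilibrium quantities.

q₁* = 73.33, q₂* = 37.33

Work:
Reaction: q₁ = (190 - 6 - q₂)/2
Reaction: q₂ = (190 - 42 - q₁)/2
Solve simultaneously:
q₁* = (190 - 2×6 + 42)/3 = 73.33
q₂* = (190 - 2×42 + 6)/3 = 37.33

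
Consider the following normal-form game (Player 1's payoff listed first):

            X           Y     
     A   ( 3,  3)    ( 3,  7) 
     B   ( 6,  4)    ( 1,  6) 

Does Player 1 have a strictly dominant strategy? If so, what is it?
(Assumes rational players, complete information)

No strictly dominant strategy exists for Player 1

Work:
A strategy strictly dominates another if it gives a strictly higher payoff against every opponent action. Compare each pair of P1's strategies column-by-column:
  A vs B: [3 vs 6, 3 vs 1] → A does not strictly dominate B (column X: 3 ≤ 6)
  B vs A: [6 vs 3, 1 vs 3] → B does not strictly dominate A (column Y: 1 ≤ 3)
No single strategy strictly dominates all others → no strictly dominant strategy.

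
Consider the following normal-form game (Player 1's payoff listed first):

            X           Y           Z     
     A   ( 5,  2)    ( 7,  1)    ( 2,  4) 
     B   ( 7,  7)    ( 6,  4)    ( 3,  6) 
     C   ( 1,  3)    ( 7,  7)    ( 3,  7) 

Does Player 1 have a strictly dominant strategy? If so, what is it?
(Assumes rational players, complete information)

No strictly dominant strategy exists for Player 1

Work:
A strategy strictly dominates another if it gives a strictly higher payoff against every opponent action. Compare each pair of P1's strategies column-by-column:
  A vs B: [5 vs 7, 7 vs 6, 2 vs 3] → A does not strictly dominate B (column X: 5 ≤ 7)
  A vs C: [5 vs 1, 7 vs 7, 2 vs 3] → A does not strictly dominate C (column Y: 7 ≤ 7)
  B vs A: [7 vs 5, 6 vs 7, 3 vs 2] → B does not strictly dominate A (column Y: 6 ≤ 7)
  B vs C: [7 vs 1, 6 vs 7, 3 vs 3] → B does not strictly dominate C (column Y: 6 ≤ 7)
  C vs A: [1 vs 5, 7 vs 7, 3 vs 2] → C does not strictly dominate A (column X: 1 ≤ 5)
  C vs B: [1 vs 7, 7 vs 6, 3 vs 3] → C does not strictly dominate B (column X: 1 ≤ 7)
No single strategy strictly dominates all others → no strictly dominant strategy.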